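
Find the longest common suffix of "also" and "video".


Word 1: "also"
Word 2: "video"
Comparing from end:
  Pos -1: 'o' == 'o'
  Pos -2: 's' != 'e' (stop)
LCS = "o" (length 1)


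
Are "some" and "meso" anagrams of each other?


Word 1: "some" → sorted: emos
Word 2: "meso" → sorted: emos
Same letters? emos == emos
Anagram = Yes


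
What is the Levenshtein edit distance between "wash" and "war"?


Word 1: "wash" (length 4)
Word 2: "war" (length 3)
One optimal edit sequence (insert/delete/substitute each cost 1):
  1. keep 'w'
  2. keep 'a'
  3. delete 's'  (+1)
  4. substitute 'h' -> 'r'  (+1)
Total edit operations: 2
Edit distance = 2


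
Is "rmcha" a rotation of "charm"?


Word: "charm", Candidate: "rmcha"
Method: check if candidate is substring of word+word
"charmcharm" contains "rmcha"? Yes
Is rotation = Yes


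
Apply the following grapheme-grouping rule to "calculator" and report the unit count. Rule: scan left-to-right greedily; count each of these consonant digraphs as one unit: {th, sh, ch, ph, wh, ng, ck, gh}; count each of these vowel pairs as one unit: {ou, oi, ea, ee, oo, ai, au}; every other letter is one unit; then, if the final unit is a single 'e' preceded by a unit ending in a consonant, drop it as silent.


Word: "calculator" (10 letters)
Left-to-right scan:
  (1) 'c' (letter)
  (2) 'a' (letter)
  (3) 'l' (letter)
  (4) 'c' (letter)
  (5) 'u' (letter)
  (6) 'l' (letter)
  (7) 'a' (letter)
  (8) 't' (letter)
  (9) 'o' (letter)
  (10) 'r' (letter)
Units from scan: 10
Sound units = 10 units


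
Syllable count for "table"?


Word: "table"
Syllable breakdown: ta-ble
Counting: 2 parts
= 2 syllables


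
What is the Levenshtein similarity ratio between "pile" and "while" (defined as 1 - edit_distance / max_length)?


Word 1: "pile" (length 4)
Word 2: "while" (length 5)
One optimal edit sequence:
  1. insert 'w'  (+1)
  2. substitute 'p' -> 'h'  (+1)
  3. keep 'i'
  4. keep 'l'
  5. keep 'e'
Edit distance = 2
Max length = max(4, 5) = 5
Similarity = 1 - 2/5
= 0.6000


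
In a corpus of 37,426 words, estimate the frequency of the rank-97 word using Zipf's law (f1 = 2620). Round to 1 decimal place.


Zipf's law: f(r) = f(1) / r
f(1) = 2620
f(97) = 2620 / 97
= 27.0 occurrences


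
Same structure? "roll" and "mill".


Pattern of "roll": [0, 1, 2, 2]
Pattern of "mill": [0, 1, 2, 2]
Patterns match
Same pattern = Yes


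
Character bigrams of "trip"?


Word: "trip" (length 4)
Number of bigrams = 4 - 2 + 1 = 3
  Position 0: "tr"
  Position 1: "ri"
  Position 2: "ip"
Bigrams = "tr", "ri", "ip"


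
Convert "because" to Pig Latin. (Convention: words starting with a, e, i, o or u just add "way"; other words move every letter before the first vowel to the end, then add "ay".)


Word: "because"
Starts with consonant(s) → move to end, add 'ay'
Consonant cluster: "b"
Pig Latin = "ecausebay"


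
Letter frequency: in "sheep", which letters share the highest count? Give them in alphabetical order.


Word: "sheep"
Letter counts:
  'e': 2
  'h': 1
  'p': 1
  's': 1
Maximum count = 2
Most frequent = 'e' (2 times each)


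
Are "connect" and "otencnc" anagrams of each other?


Word 1: "connect" → sorted: ccennot
Word 2: "otencnc" → sorted: ccennot
Same letters? ccennot == ccennot
Anagram = Yes


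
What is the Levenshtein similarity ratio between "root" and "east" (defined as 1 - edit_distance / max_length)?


Word 1: "root" (length 4)
Word 2: "east" (length 4)
One optimal edit sequence:
  1. substitute 'r' -> 'e'  (+1)
  2. substitute 'o' -> 'a'  (+1)
  3. substitute 'o' -> 's'  (+1)
  4. keep 't'
Edit distance = 3
Max length = max(4, 4) = 4
Similarity = 1 - 3/4
= 0.2500


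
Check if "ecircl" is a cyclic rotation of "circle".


Word: "circle", Candidate: "ecircl"
Method: check if candidate is substring of word+word
"circlecircle" contains "ecircl"? Yes
Is rotation = Yes


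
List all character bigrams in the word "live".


Word: "live" (length 4)
Number of bigrams = 4 - 2 + 1 = 3
  Position 0: "li"
  Position 1: "iv"
  Position 2: "ve"
Bigrams = "li", "iv", "ve"


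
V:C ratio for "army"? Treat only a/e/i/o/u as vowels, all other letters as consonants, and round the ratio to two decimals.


Word: "army"
Vowels (a,e,i,o,u): 1
Consonants: 3
Ratio = 1/3
= 0.33


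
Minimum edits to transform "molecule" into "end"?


Word 1: "molecule" (length 8)
Word 2: "end" (length 3)
One optimal edit sequence (insert/delete/substitute each cost 1):
  1. delete 'm'  (+1)
  2. delete 'o'  (+1)
  3. delete 'l'  (+1)
  4. keep 'e'
  5. delete 'c'  (+1)
  6. delete 'u'  (+1)
  7. substitute 'l' -> 'n'  (+1)
  8. substitute 'e' -> 'd'  (+1)
Total edit operations: 7
Edit distance = 7


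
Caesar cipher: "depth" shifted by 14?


Word: "depth"
Shift: 14
Each letter → (letter + shift) mod 26:
  'd' (3) + 14 = 17 → 'r'
  'e' (4) + 14 = 18 → 's'
  'p' (15) + 14 = 3 → 'd'
  't' (19) + 14 = 7 → 'h'
  'h' (7) + 14 = 21 → 'v'
Result = "rsdhv"


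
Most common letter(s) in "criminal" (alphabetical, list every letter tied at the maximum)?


Word: "criminal"
Letter counts:
  'a': 1
  'c': 1
  'i': 2
  'l': 1
  'm': 1
  'n': 1
  'r': 1
Maximum count = 2
Most frequent = 'i' (2 times each)


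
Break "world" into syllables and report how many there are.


Word: "world"
Syllable breakdown: world
Counting: 1 part
= 1 syllable


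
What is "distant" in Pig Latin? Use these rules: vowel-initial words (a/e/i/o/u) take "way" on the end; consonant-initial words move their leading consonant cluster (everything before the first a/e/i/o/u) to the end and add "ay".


Word: "distant"
Starts with consonant(s) → move to end, add 'ay'
Consonant cluster: "d"
Pig Latin = "istantday"


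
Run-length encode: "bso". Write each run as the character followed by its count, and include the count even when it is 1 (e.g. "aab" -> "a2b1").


String: "bso"
Scanning for consecutive runs:
  'b' x 1
  's' x 1
  'o' x 1
RLE = "b1s1o1"


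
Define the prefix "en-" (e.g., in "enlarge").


Prefix: en-
Example: enlarge = en- + large
Meaning = cause to / put into


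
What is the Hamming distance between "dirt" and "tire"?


Comparing character by character (same length = 4):
  Pos 0: 'd' vs 't' !=
  Pos 1: 'i' vs 'i' =
  Pos 2: 'r' vs 'r' =
  Pos 3: 't' vs 'e' !=
Hamming distance = 2


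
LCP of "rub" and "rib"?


Word 1: "rub"
Word 2: "rib"
Comparing from start:
  Pos 0: 'r' == 'r'
  Pos 1: 'u' != 'i' (stop)
LCP = "r" (length 1)


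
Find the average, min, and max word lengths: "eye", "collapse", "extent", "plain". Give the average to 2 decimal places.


Lengths: "eye"=3, "collapse"=8, "extent"=6, "plain"=5
Sum = 22, Count = 4
Average = 22/4 = 5.50
= avg=5.50, min=3, max=8


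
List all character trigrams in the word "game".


Word: "game" (length 4)
Number of trigrams = 4 - 3 + 1 = 2
  Position 0: "gam"
  Position 1: "ame"
Trigrams = "gam", "ame"


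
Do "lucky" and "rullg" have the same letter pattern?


Pattern of "lucky": [0, 1, 2, 3, 4]
Pattern of "rullg": [0, 1, 2, 2, 3]
Patterns do not match
Same pattern = No


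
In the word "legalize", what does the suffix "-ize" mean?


Suffix: -ize
As in: legalize -> legal + -ize
Meaning = to make


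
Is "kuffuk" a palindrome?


Word: "kuffuk"
Reversed: "kuffuk"
Forward == Backward? kuffuk == kuffuk
Palindrome = Yes


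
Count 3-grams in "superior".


Word: "superior" (length 8)
Number of 3-grams = length - 3 + 1 = 8 - 3 + 1
= 6


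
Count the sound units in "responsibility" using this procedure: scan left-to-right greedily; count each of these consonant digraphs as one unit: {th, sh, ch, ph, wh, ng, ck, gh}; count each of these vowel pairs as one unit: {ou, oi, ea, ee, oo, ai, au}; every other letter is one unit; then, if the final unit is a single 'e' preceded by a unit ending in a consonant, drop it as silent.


Word: "responsibility" (14 letters)
Left-to-right scan:
  (1) 'r' (letter)
  (2) 'e' (letter)
  (3) 's' (letter)
  (4) 'p' (letter)
  (5) 'o' (letter)
  (6) 'n' (letter)
  (7) 's' (letter)
  (8) 'i' (letter)
  (9) 'b' (letter)
  (10) 'i' (letter)
  (11) 'l' (letter)
  (12) 'i' (letter)
  (13) 't' (letter)
  (14) 'y' (letter)
Units from scan: 14
Sound units = 14 units


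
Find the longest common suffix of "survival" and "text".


Word 1: "survival"
Word 2: "text"
Comparing from end:
  Pos -1: 'l' != 't' (stop)
LCS = "" (length 0)


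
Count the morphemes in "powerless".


Word: "powerless"
Morphemes: power + -less
Each morpheme carries meaning
= 2 morphemes


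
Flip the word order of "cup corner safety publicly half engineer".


Original: "cup corner safety publicly half engineer"
Words (1..n): cup | corner | safety | publicly | half | engineer
Reversed (n..1): engineer | half | publicly | safety | corner | cup
Result = "engineer half publicly safety corner cup"


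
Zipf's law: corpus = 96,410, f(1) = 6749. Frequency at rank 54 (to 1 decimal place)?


Zipf's law: f(r) = f(1) / r
f(1) = 6749
f(54) = 6749 / 54
= 125.0 occurrences


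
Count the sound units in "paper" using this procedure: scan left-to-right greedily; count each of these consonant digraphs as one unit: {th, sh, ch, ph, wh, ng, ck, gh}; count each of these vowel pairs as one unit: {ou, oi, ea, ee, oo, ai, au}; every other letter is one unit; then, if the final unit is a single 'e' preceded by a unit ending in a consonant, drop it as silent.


Word: "paper" (5 letters)
Left-to-right scan:
  (1) 'p' (letter)
  (2) 'a' (letter)
  (3) 'p' (letter)
  (4) 'e' (letter)
  (5) 'r' (letter)
Units from scan: 5
Sound units = 5 units


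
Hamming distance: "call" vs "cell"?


Comparing character by character (same length = 4):
  Pos 0: 'c' vs 'c' =
  Pos 1: 'a' vs 'e' !=
  Pos 2: 'l' vs 'l' =
  Pos 3: 'l' vs 'l' =
Hamming distance = 1


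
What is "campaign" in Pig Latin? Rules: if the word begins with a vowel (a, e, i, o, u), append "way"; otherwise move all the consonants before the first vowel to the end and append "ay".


Word: "campaign"
Starts with consonant(s) → move to end, add 'ay'
Consonant cluster: "c"
Pig Latin = "ampaigncay"


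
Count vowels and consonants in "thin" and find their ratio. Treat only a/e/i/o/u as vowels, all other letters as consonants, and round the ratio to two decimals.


Word: "thin"
Vowels (a,e,i,o,u): 1
Consonants: 3
Ratio = 1/3
= 0.33


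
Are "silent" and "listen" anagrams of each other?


Word 1: "silent" → sorted: eilnst
Word 2: "listen" → sorted: eilnst
Same letters? eilnst == eilnst
Anagram = Yes


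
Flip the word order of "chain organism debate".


Original: "chain organism debate"
Words (1..n): chain | organism | debate
Reversed (n..1): debate | organism | chain
Result = "debate organism chain"


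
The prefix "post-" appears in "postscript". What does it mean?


Prefix: post-
Example: postscript (post- + script)
Meaning = after


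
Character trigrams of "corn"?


Word: "corn" (length 4)
Number of trigrams = 4 - 3 + 1 = 2
  Position 0: "cor"
  Position 1: "orn"
Trigrams = "cor", "orn"


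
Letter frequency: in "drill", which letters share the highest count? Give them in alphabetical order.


Word: "drill"
Letter counts:
  'd': 1
  'i': 1
  'l': 2
  'r': 1
Maximum count = 2
Most frequent = 'l' (2 times each)


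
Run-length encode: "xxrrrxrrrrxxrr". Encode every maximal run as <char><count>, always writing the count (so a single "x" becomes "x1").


String: "xxrrrxrrrrxxrr"
Scanning for consecutive runs:
  'x' x 2
  'r' x 3
  'x' x 1
  'r' x 4
  'x' x 2
  'r' x 2
RLE = "x2r3x1r4x2r2"


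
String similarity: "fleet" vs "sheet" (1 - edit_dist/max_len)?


Word 1: "fleet" (length 5)
Word 2: "sheet" (length 5)
One optimal edit sequence:
  1. substitute 'f' -> 's'  (+1)
  2. substitute 'l' -> 'h'  (+1)
  3. keep 'e'
  4. keep 'e'
  5. keep 't'
Edit distance = 2
Max length = max(5, 5) = 5
Similarity = 1 - 2/5
= 0.6000


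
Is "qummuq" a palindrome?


Word: "qummuq"
Reversed: "qummuq"
Forward == Backward? qummuq == qummuq
Palindrome = Yes


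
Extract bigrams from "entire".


Word: "entire" (length 6)
Number of bigrams = 6 - 2 + 1 = 5
  Position 0: "en"
  Position 1: "nt"
  Position 2: "ti"
  Position 3: "ir"
  Position 4: "re"
Bigrams = "en", "nt", "ti", "ir", "re"


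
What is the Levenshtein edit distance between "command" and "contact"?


Word 1: "command" (length 7)
Word 2: "contact" (length 7)
One optimal edit sequence (insert/delete/substitute each cost 1):
  1. keep 'c'
  2. keep 'o'
  3. substitute 'm' -> 'n'  (+1)
  4. substitute 'm' -> 't'  (+1)
  5. keep 'a'
  6. substitute 'n' -> 'c'  (+1)
  7. substitute 'd' -> 't'  (+1)
Total edit operations: 4
Edit distance = 4


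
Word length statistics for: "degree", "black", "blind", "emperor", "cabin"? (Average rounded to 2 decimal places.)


Lengths: "degree"=6, "black"=5, "blind"=5, "emperor"=7, "cabin"=5
Sum = 28, Count = 5
Average = 28/5 = 5.60
= avg=5.60, min=5, max=7


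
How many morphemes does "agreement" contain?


Word: "agreement"
Morphemes: agree | -ment
Each morpheme carries meaning
= 2 morphemes


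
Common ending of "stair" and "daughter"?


Word 1: "stair"
Word 2: "daughter"
Comparing from end:
  Pos -1: 'r' == 'r'
  Pos -2: 'i' != 'e' (stop)
LCS = "r" (length 1)


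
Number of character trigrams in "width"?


Word: "width" (length 5)
Number of 3-grams = length - 3 + 1 = 5 - 3 + 1
= 3


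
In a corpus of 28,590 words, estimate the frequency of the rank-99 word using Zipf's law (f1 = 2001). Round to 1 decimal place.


Zipf's law: f(r) = f(1) / r
f(1) = 2001
f(99) = 2001 / 99
= 20.2 occurrences


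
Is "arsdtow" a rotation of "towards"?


Word: "towards", Candidate: "arsdtow"
Method: check if candidate is substring of word+word
"towardstowards" contains "arsdtow"? No
Is rotation = No


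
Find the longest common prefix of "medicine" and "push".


Word 1: "medicine"
Word 2: "push"
Comparing from start:
  Pos 0: 'm' != 'p' (stop)
LCP = "" (length 0)


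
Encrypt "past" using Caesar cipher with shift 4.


Word: "past"
Shift: 4
Each letter → (letter + shift) mod 26:
  'p' (15) + 4 = 19 → 't'
  'a' (0) + 4 = 4 → 'e'
  's' (18) + 4 = 22 → 'w'
  't' (19) + 4 = 23 → 'x'
Result = "tewx"


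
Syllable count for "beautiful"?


Word: "beautiful"
Syllable breakdown: beau-ti-ful
Counting: 3 parts
= 3 syllables


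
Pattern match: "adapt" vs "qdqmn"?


Pattern of "adapt": [0, 1, 0, 2, 3]
Pattern of "qdqmn": [0, 1, 0, 2, 3]
Patterns match
Same pattern = Yes


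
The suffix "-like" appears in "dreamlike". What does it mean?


Suffix: -like
Example: dreamlike = dream + -like
Meaning = resembling


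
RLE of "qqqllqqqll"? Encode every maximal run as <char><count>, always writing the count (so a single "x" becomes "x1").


String: "qqqllqqqll"
Scanning for consecutive runs:
  'q' x 3
  'l' x 2
  'q' x 3
  'l' x 2
RLE = "q3l2q3l2"


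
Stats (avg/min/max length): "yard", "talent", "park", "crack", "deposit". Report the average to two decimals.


Lengths: "yard"=4, "talent"=6, "park"=4, "crack"=5, "deposit"=7
Sum = 26, Count = 5
Average = 26/5 = 5.20
= avg=5.20, min=4, max=7


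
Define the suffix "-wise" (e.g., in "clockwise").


Suffix: -wise
As in: clockwise -> clock + -wise
Meaning = in the manner of


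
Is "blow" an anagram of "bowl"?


Word 1: "bowl" → sorted: blow
Word 2: "blow" → sorted: blow
Same letters? blow == blow
Anagram = Yes


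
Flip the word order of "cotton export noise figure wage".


Original: "cotton export noise figure wage"
Words (1..n): cotton | export | noise | figure | wage
Reversed (n..1): wage | figure | noise | export | cotton
Result = "wage figure noise export cotton"


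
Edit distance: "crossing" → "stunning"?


Word 1: "crossing" (length 8)
Word 2: "stunning" (length 8)
One optimal edit sequence (insert/delete/substitute each cost 1):
  1. substitute 'c' -> 's'  (+1)
  2. substitute 'r' -> 't'  (+1)
  3. substitute 'o' -> 'u'  (+1)
  4. substitute 's' -> 'n'  (+1)
  5. substitute 's' -> 'n'  (+1)
  6. keep 'i'
  7. keep 'n'
  8. keep 'g'
Total edit operations: 5
Edit distance = 5


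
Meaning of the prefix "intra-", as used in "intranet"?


Prefix: intra-
Example: intranet = intra- + net
Meaning = within


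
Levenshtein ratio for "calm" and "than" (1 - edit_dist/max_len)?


Word 1: "calm" (length 4)
Word 2: "than" (length 4)
One optimal edit sequence:
  1. substitute 'c' -> 't'  (+1)
  2. substitute 'a' -> 'h'  (+1)
  3. substitute 'l' -> 'a'  (+1)
  4. substitute 'm' -> 'n'  (+1)
Edit distance = 4
Max length = max(4, 4) = 4
Similarity = 1 - 4/4
= 0.0000


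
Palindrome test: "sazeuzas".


Word: "sazeuzas"
Reversed: "sazuezas"
Forward == Backward? sazeuzas != sazuezas
Palindrome = No


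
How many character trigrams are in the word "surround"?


Word: "surround" (length 8)
Number of 3-grams = length - 3 + 1 = 8 - 3 + 1
= 6


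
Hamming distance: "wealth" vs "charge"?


Comparing character by character (same length = 6):
  Pos 0: 'w' vs 'c' !=
  Pos 1: 'e' vs 'h' !=
  Pos 2: 'a' vs 'a' =
  Pos 3: 'l' vs 'r' !=
  Pos 4: 't' vs 'g' !=
  Pos 5: 'h' vs 'e' !=
Hamming distance = 5


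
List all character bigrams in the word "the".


Word: "the" (length 3)
Number of bigrams = 3 - 2 + 1 = 2
  Position 0: "th"
  Position 1: "he"
Bigrams = "th", "he"


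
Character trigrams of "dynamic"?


Word: "dynamic" (length 7)
Number of trigrams = 7 - 3 + 1 = 5
  Position 0: "dyn"
  Position 1: "yna"
  Position 2: "nam"
  Position 3: "ami"
  Position 4: "mic"
Trigrams = "dyn", "yna", "nam", "ami", "mic"


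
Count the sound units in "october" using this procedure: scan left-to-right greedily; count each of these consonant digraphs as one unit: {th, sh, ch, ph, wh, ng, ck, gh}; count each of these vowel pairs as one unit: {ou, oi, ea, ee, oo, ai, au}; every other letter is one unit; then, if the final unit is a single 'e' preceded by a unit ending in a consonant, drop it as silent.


Word: "october" (7 letters)
Left-to-right scan:
  [1] 'o' (letter)
  [2] 'c' (letter)
  [3] 't' (letter)
  [4] 'o' (letter)
  [5] 'b' (letter)
  [6] 'e' (letter)
  [7] 'r' (letter)
Units from scan: 7
Sound units = 7 units


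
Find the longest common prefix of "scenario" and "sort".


Word 1: "scenario"
Word 2: "sort"
Comparing from start:
  Pos 0: 's' == 's'
  Pos 1: 'c' != 'o' (stop)
LCP = "s" (length 1)


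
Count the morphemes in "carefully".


Word: "carefully"
Morphemes: care | -ful | -ly
Each morpheme carries meaning
= 3 morphemes


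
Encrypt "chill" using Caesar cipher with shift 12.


Word: "chill"
Shift: 12
Each letter → (letter + shift) mod 26:
  'c' (2) + 12 = 14 → 'o'
  'h' (7) + 12 = 19 → 't'
  'i' (8) + 12 = 20 → 'u'
  'l' (11) + 12 = 23 → 'x'
  'l' (11) + 12 = 23 → 'x'
Result = "otuxx"


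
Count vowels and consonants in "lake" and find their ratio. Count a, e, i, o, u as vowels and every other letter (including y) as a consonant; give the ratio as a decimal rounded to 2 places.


Word: "lake"
Vowels (a,e,i,o,u): 2
Consonants: 2
Ratio = 2/2
= 1.00


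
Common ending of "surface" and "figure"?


Word 1: "surface"
Word 2: "figure"
Comparing from end:
  Pos -1: 'e' == 'e'
  Pos -2: 'c' != 'r' (stop)
LCS = "e" (length 1)


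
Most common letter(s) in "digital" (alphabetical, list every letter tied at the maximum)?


Word: "digital"
Letter counts:
  'a': 1
  'd': 1
  'g': 1
  'i': 2
  'l': 1
  't': 1
Maximum count = 2
Most frequent = 'i' (2 times each)


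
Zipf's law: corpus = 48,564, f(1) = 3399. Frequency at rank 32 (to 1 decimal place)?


Zipf's law: f(r) = f(1) / r
f(1) = 3399
f(32) = 3399 / 32
= 106.2 occurrences


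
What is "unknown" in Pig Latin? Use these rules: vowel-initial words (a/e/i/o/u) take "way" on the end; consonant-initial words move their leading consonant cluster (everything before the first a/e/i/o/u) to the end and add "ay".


Word: "unknown"
Starts with vowel → add 'way'
Pig Latin = "unknownway"


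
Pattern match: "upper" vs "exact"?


Pattern of "upper": [0, 1, 1, 2, 3]
Pattern of "exact": [0, 1, 2, 3, 4]
Patterns do not match
Same pattern = No


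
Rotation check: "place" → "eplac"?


Word: "place", Candidate: "eplac"
Method: check if candidate is substring of word+word
"placeplace" contains "eplac"? Yes
Is rotation = Yes


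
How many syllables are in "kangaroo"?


Word: "kangaroo"
Syllable breakdown: kan-ga-roo
Counting: 3 parts
= 3 syllables


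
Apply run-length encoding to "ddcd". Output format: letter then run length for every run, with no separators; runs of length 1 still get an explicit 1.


String: "ddcd"
Scanning for consecutive runs:
  'd' x 2
  'c' x 1
  'd' x 1
RLE = "d2c1d1"


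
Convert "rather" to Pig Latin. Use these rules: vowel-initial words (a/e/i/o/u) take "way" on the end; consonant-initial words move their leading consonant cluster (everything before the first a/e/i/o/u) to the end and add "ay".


Word: "rather"
Starts with consonant(s) → move to end, add 'ay'
Consonant cluster: "r"
Pig Latin = "atherray"


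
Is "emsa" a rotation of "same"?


Word: "same", Candidate: "emsa"
Method: check if candidate is substring of word+word
"samesame" contains "emsa"? No
Is rotation = No


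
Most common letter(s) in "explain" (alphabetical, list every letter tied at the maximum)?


Word: "explain"
Letter counts:
  'a': 1
  'e': 1
  'i': 1
  'l': 1
  'n': 1
  'p': 1
  'x': 1
Maximum count = 1
Most frequent = 'a', 'e', 'i', 'l', 'n', 'p', 'x' (1 time each)


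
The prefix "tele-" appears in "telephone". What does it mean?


Prefix: tele-
Example: telephone = tele- + phone
Meaning = distant


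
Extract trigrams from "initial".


Word: "initial" (length 7)
Number of trigrams = 7 - 3 + 1 = 5
  Position 0: "ini"
  Position 1: "nit"
  Position 2: "iti"
  Position 3: "tia"
  Position 4: "ial"
Trigrams = "ini", "nit", "iti", "tia", "ial"


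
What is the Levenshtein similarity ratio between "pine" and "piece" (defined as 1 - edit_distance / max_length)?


Word 1: "pine" (length 4)
Word 2: "piece" (length 5)
One optimal edit sequence:
  1. keep 'p'
  2. keep 'i'
  3. insert 'e'  (+1)
  4. substitute 'n' -> 'c'  (+1)
  5. keep 'e'
Edit distance = 2
Max length = max(4, 5) = 5
Similarity = 1 - 2/5
= 0.6000


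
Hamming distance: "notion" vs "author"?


Comparing character by character (same length = 6):
  Pos 0: 'n' vs 'a' !=
  Pos 1: 'o' vs 'u' !=
  Pos 2: 't' vs 't' =
  Pos 3: 'i' vs 'h' !=
  Pos 4: 'o' vs 'o' =
  Pos 5: 'n' vs 'r' !=
Hamming distance = 4


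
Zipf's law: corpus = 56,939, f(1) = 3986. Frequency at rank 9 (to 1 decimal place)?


Zipf's law: f(r) = f(1) / r
f(1) = 3986
f(9) = 3986 / 9
= 442.9 occurrences


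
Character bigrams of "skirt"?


Word: "skirt" (length 5)
Number of bigrams = 5 - 2 + 1 = 4
  Position 0: "sk"
  Position 1: "ki"
  Position 2: "ir"
  Position 3: "rt"
Bigrams = "sk", "ki", "ir", "rt"


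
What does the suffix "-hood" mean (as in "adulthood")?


Suffix: -hood
As in: adulthood -> adult + -hood
Meaning = state / condition


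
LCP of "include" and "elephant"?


Word 1: "include"
Word 2: "elephant"
Comparing from start:
  Pos 0: 'i' != 'e' (stop)
LCP = "" (length 0)


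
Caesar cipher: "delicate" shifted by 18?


Word: "delicate"
Shift: 18
Each letter → (letter + shift) mod 26:
  'd' (3) + 18 = 21 → 'v'
  'e' (4) + 18 = 22 → 'w'
  'l' (11) + 18 = 3 → 'd'
  'i' (8) + 18 = 0 → 'a'
  'c' (2) + 18 = 20 → 'u'
  'a' (0) + 18 = 18 → 's'
  't' (19) + 18 = 11 → 'l'
  'e' (4) + 18 = 22 → 'w'
Result = "vwdauslw"


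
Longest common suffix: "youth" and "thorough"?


Word 1: "youth"
Word 2: "thorough"
Comparing from end:
  Pos -1: 'h' == 'h'
  Pos -2: 't' != 'g' (stop)
LCS = "h" (length 1)


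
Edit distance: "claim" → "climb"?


Word 1: "claim" (length 5)
Word 2: "climb" (length 5)
One optimal edit sequence (insert/delete/substitute each cost 1):
  1. keep 'c'
  2. keep 'l'
  3. delete 'a'  (+1)
  4. keep 'i'
  5. keep 'm'
  6. insert 'b'  (+1)
Total edit operations: 2
Edit distance = 2


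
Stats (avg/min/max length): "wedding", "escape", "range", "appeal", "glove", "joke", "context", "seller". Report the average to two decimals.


Lengths: "wedding"=7, "escape"=6, "range"=5, "appeal"=6, "glove"=5, "joke"=4, "context"=7, "seller"=6
Sum = 46, Count = 8
Average = 46/8 = 5.75
= avg=5.75, min=4, max=7


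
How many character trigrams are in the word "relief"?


Word: "relief" (length 6)
Number of 3-grams = length - 3 + 1 = 6 - 3 + 1
= 4


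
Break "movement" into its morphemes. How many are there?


Word: "movement"
Morphemes: move + -ment
Each morpheme carries meaning
= 2 morphemes


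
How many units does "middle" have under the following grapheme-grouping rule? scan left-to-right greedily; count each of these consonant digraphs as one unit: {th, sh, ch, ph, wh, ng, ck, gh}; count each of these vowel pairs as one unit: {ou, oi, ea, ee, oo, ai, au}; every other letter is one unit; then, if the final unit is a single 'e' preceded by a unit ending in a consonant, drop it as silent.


Word: "middle" (6 letters)
Left-to-right scan:
  [1] 'm' (letter)
  [2] 'i' (letter)
  [3] 'd' (letter)
  [4] 'd' (letter)
  [5] 'l' (letter)
  [6] 'e' (letter)
Units from scan: 6
Final unit is 'e' after a consonant -> drop as silent (-1)
Sound units = 5 units


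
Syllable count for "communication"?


Word: "communication"
Syllable breakdown: com · mu · ni · ca · tion
Counting: 5 parts
= 5 syllables


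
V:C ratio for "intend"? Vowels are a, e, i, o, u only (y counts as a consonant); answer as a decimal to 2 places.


Word: "intend"
Vowels (a,e,i,o,u): 2
Consonants: 4
Ratio = 2/4
= 0.50


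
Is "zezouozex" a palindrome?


Word: "zezouozex"
Reversed: "xezouozez"
Forward == Backward? zezouozex != xezouozez
Palindrome = No


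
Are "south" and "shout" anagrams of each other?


Word 1: "south" → sorted: hostu
Word 2: "shout" → sorted: hostu
Same letters? hostu == hostu
Anagram = Yes


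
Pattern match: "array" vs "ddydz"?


Pattern of "array": [0, 1, 1, 0, 2]
Pattern of "ddydz": [0, 0, 1, 0, 2]
Patterns do not match
Same pattern = No


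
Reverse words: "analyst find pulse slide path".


Original: "analyst find pulse slide path"
Words (1..n): analyst | find | pulse | slide | path
Reversed (n..1): path | slide | pulse | find | analyst
Result = "path slide pulse find analyst"


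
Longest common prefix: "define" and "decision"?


Word 1: "define"
Word 2: "decision"
Comparing from start:
  Pos 0: 'd' == 'd'
  Pos 1: 'e' == 'e'
  Pos 2: 'f' != 'c' (stop)
LCP = "de" (length 2)


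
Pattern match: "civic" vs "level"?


Pattern of "civic": [0, 1, 2, 1, 0]
Pattern of "level": [0, 1, 2, 1, 0]
Patterns match
Same pattern = Yes


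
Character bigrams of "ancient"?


Word: "ancient" (length 7)
Number of bigrams = 7 - 2 + 1 = 6
  Position 0: "an"
  Position 1: "nc"
  Position 2: "ci"
  Position 3: "ie"
  Position 4: "en"
  Position 5: "nt"
Bigrams = "an", "nc", "ci", "ie", "en", "nt"


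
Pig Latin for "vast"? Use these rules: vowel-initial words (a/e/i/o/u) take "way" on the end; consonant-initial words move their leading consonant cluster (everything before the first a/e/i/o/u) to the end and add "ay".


Word: "vast"
Starts with consonant(s) → move to end, add 'ay'
Consonant cluster: "v"
Pig Latin = "astvay"


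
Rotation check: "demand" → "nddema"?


Word: "demand", Candidate: "nddema"
Method: check if candidate is substring of word+word
"demanddemand" contains "nddema"? Yes
Is rotation = Yes


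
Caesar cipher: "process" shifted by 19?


Word: "process"
Shift: 19
Each letter → (letter + shift) mod 26:
  'p' (15) + 19 = 8 → 'i'
  'r' (17) + 19 = 10 → 'k'
  'o' (14) + 19 = 7 → 'h'
  'c' (2) + 19 = 21 → 'v'
  'e' (4) + 19 = 23 → 'x'
  's' (18) + 19 = 11 → 'l'
  's' (18) + 19 = 11 → 'l'
Result = "ikhvxll"


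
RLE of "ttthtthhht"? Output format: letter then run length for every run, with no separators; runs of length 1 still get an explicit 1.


String: "ttthtthhht"
Scanning for consecutive runs:
  't' x 3
  'h' x 1
  't' x 2
  'h' x 3
  't' x 1
RLE = "t3h1t2h3t1"


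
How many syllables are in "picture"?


Word: "picture"
Syllable breakdown: pic / ture
Counting: 2 parts
= 2 syllables


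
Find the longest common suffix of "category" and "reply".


Word 1: "category"
Word 2: "reply"
Comparing from end:
  Pos -1: 'y' == 'y'
  Pos -2: 'r' != 'l' (stop)
LCS = "y" (length 1)


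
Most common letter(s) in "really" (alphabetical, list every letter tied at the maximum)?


Word: "really"
Letter counts:
  'a': 1
  'e': 1
  'l': 2
  'r': 1
  'y': 1
Maximum count = 2
Most frequent = 'l' (2 times each)


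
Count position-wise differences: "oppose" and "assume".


Comparing character by character (same length = 6):
  Pos 0: 'o' vs 'a' !=
  Pos 1: 'p' vs 's' !=
  Pos 2: 'p' vs 's' !=
  Pos 3: 'o' vs 'u' !=
  Pos 4: 's' vs 'm' !=
  Pos 5: 'e' vs 'e' =
Hamming distance = 5


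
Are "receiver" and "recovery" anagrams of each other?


Word 1: "receiver" → sorted: ceeeirrv
Word 2: "recovery" → sorted: ceeorrvy
Same letters? ceeeirrv != ceeorrvy
Anagram = No


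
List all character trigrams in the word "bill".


Word: "bill" (length 4)
Number of trigrams = 4 - 3 + 1 = 2
  Position 0: "bil"
  Position 1: "ill"
Trigrams = "bil", "ill"


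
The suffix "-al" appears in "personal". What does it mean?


Suffix: -al
Example: personal (person + -al)
Meaning = relating to


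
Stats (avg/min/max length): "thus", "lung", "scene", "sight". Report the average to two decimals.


Lengths: "thus"=4, "lung"=4, "scene"=5, "sight"=5
Sum = 18, Count = 4
Average = 18/4 = 4.50
= avg=4.50, min=4, max=5


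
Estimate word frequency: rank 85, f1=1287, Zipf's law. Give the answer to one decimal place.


Zipf's law: f(r) = f(1) / r
f(1) = 1287
f(85) = 1287 / 85
= 15.1 occurrences


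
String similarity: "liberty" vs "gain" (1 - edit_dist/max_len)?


Word 1: "liberty" (length 7)
Word 2: "gain" (length 4)
One optimal edit sequence:
  1. delete 'l'  (+1)
  2. delete 'i'  (+1)
  3. delete 'b'  (+1)
  4. substitute 'e' -> 'g'  (+1)
  5. substitute 'r' -> 'a'  (+1)
  6. substitute 't' -> 'i'  (+1)
  7. substitute 'y' -> 'n'  (+1)
Edit distance = 7
Max length = max(7, 4) = 7
Similarity = 1 - 7/7
= 0.0000


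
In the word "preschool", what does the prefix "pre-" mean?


Prefix: pre-
Example: preschool = pre- + school
Meaning = before


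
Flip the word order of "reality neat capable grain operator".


Original: "reality neat capable grain operator"
Words (1..n): reality | neat | capable | grain | operator
Reversed (n..1): operator | grain | capable | neat | reality
Result = "operator grain capable neat reality"


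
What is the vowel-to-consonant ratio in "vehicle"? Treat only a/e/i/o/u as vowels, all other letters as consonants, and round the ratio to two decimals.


Word: "vehicle"
Vowels (a,e,i,o,u): 3
Consonants: 4
Ratio = 3/4
= 0.75


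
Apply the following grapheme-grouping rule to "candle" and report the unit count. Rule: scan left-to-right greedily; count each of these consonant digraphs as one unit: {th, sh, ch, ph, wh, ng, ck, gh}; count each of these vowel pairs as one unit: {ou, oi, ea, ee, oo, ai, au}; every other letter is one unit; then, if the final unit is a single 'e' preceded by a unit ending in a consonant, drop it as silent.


Word: "candle" (6 letters)
Left-to-right scan:
  1. 'c' (letter)
  2. 'a' (letter)
  3. 'n' (letter)
  4. 'd' (letter)
  5. 'l' (letter)
  6. 'e' (letter)
Units from scan: 6
Final unit is 'e' after a consonant -> drop as silent (-1)
Sound units = 5 units


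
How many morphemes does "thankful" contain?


Word: "thankful"
Morphemes: thank + -ful
Each morpheme carries meaning
= 2 morphemes


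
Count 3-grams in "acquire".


Word: "acquire" (length 7)
Number of 3-grams = length - 3 + 1 = 7 - 3 + 1
= 5


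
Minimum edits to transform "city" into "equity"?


Word 1: "city" (length 4)
Word 2: "equity" (length 6)
One optimal edit sequence (insert/delete/substitute each cost 1):
  1. insert 'e'  (+1)
  2. insert 'q'  (+1)
  3. substitute 'c' -> 'u'  (+1)
  4. keep 'i'
  5. keep 't'
  6. keep 'y'
Total edit operations: 3
Edit distance = 3


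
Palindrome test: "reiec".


Word: "reiec"
Reversed: "ceier"
Forward == Backward? reiec != ceier
Palindrome = No


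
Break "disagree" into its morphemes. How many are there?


Word: "disagree"
Morphemes: dis- | agree
Each morpheme carries meaning
= 2 morphemes


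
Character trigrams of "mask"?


Word: "mask" (length 4)
Number of trigrams = 4 - 3 + 1 = 2
  Position 0: "mas"
  Position 1: "ask"
Trigrams = "mas", "ask"


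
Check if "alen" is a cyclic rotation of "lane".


Word: "lane", Candidate: "alen"
Method: check if candidate is substring of word+word
"lanelane" contains "alen"? No
Is rotation = No


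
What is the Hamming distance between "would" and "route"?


Comparing character by character (same length = 5):
  Pos 0: 'w' vs 'r' !=
  Pos 1: 'o' vs 'o' =
  Pos 2: 'u' vs 'u' =
  Pos 3: 'l' vs 't' !=
  Pos 4: 'd' vs 'e' !=
Hamming distance = 3


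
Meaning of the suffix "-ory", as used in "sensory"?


Suffix: -ory
Example: sensory = sense + -ory, with a spelling change
Meaning = relating to / place for


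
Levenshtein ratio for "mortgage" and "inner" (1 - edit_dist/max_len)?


Word 1: "mortgage" (length 8)
Word 2: "inner" (length 5)
One optimal edit sequence:
  1. delete 'm'  (+1)
  2. delete 'o'  (+1)
  3. delete 'r'  (+1)
  4. substitute 't' -> 'i'  (+1)
  5. substitute 'g' -> 'n'  (+1)
  6. substitute 'a' -> 'n'  (+1)
  7. substitute 'g' -> 'e'  (+1)
  8. substitute 'e' -> 'r'  (+1)
Edit distance = 8
Max length = max(8, 5) = 8
Similarity = 1 - 8/8
= 0.0000


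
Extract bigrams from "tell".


Word: "tell" (length 4)
Number of bigrams = 4 - 2 + 1 = 3
  Position 0: "te"
  Position 1: "el"
  Position 2: "ll"
Bigrams = "te", "el", "ll"


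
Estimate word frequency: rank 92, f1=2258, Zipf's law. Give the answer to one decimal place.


Zipf's law: f(r) = f(1) / r
f(1) = 2258
f(92) = 2258 / 92
= 24.5 occurrences


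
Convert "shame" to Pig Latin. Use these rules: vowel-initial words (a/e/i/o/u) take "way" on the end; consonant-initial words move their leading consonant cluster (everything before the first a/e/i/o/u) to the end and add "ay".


Word: "shame"
Starts with consonant(s) → move to end, add 'ay'
Consonant cluster: "sh"
Pig Latin = "ameshay"


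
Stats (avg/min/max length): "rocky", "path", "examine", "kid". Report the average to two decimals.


Lengths: "rocky"=5, "path"=4, "examine"=7, "kid"=3
Sum = 19, Count = 4
Average = 19/4 = 4.75
= avg=4.75, min=3, max=7


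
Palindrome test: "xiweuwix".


Word: "xiweuwix"
Reversed: "xiwuewix"
Forward == Backward? xiweuwix != xiwuewix
Palindrome = No


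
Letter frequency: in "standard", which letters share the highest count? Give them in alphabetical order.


Word: "standard"
Letter counts:
  'a': 2
  'd': 2
  'n': 1
  'r': 1
  's': 1
  't': 1
Maximum count = 2
Most frequent = 'a', 'd' (2 times each)


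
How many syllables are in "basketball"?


Word: "basketball"
Syllable breakdown: bas / ket / ball
Counting: 3 parts
= 3 syllables


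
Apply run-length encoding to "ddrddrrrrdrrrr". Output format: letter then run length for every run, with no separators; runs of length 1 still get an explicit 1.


String: "ddrddrrrrdrrrr"
Scanning for consecutive runs:
  'd' x 2
  'r' x 1
  'd' x 2
  'r' x 4
  'd' x 1
  'r' x 4
RLE = "d2r1d2r4d1r4"


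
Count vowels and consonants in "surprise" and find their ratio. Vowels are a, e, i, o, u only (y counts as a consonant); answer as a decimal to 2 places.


Word: "surprise"
Vowels (a,e,i,o,u): 3
Consonants: 5
Ratio = 3/5
= 0.60


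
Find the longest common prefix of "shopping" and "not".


Word 1: "shopping"
Word 2: "not"
Comparing from start:
  Pos 0: 's' != 'n' (stop)
LCP = "" (length 0)


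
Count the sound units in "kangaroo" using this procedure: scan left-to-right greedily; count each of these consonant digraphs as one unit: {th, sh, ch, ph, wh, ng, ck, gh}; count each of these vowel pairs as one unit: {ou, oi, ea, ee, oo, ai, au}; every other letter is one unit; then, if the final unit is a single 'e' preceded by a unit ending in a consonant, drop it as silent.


Word: "kangaroo" (8 letters)
Left-to-right scan:
  (1) 'k' (letter)
  (2) 'a' (letter)
  (3) 'ng' (digraph)
  (4) 'a' (letter)
  (5) 'r' (letter)
  (6) 'oo' (vowel-pair)
Units from scan: 6
Sound units = 6 units


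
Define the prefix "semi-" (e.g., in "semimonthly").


Prefix: semi-
As in: semimonthly -> semi- + monthly
Meaning = half


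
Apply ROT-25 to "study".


Word: "study"
Shift: 25
Each letter → (letter + shift) mod 26:
  's' (18) + 25 = 17 → 'r'
  't' (19) + 25 = 18 → 's'
  'u' (20) + 25 = 19 → 't'
  'd' (3) + 25 = 2 → 'c'
  'y' (24) + 25 = 23 → 'x'
Result = "rstcx"


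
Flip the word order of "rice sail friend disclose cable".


Original: "rice sail friend disclose cable"
Words (1..n): rice | sail | friend | disclose | cable
Reversed (n..1): cable | disclose | friend | sail | rice
Result = "cable disclose friend sail rice"


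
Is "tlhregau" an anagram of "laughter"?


Word 1: "laughter" → sorted: aeghlrtu
Word 2: "tlhregau" → sorted: aeghlrtu
Same letters? aeghlrtu == aeghlrtu
Anagram = Yes


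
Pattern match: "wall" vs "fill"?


Pattern of "wall": [0, 1, 2, 2]
Pattern of "fill": [0, 1, 2, 2]
Patterns match
Same pattern = Yes


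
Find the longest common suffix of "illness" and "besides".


Word 1: "illness"
Word 2: "besides"
Comparing from end:
  Pos -1: 's' == 's'
  Pos -2: 's' != 'e' (stop)
LCS = "s" (length 1)


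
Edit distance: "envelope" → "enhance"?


Word 1: "envelope" (length 8)
Word 2: "enhance" (length 7)
One optimal edit sequence (insert/delete/substitute each cost 1):
  1. keep 'e'
  2. keep 'n'
  3. delete 'v'  (+1)
  4. substitute 'e' -> 'h'  (+1)
  5. substitute 'l' -> 'a'  (+1)
  6. substitute 'o' -> 'n'  (+1)
  7. substitute 'p' -> 'c'  (+1)
  8. keep 'e'
Total edit operations: 5
Edit distance = 5


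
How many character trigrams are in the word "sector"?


Word: "sector" (length 6)
Number of 3-grams = length - 3 + 1 = 6 - 3 + 1
= 4


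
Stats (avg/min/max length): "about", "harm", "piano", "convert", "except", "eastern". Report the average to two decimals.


Lengths: "about"=5, "harm"=4, "piano"=5, "convert"=7, "except"=6, "eastern"=7
Sum = 34, Count = 6
Average = 34/6 = 5.67
= avg=5.67, min=4, max=7


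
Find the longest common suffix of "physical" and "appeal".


Word 1: "physical"
Word 2: "appeal"
Comparing from end:
  Pos -1: 'l' == 'l'
  Pos -2: 'a' == 'a'
  Pos -3: 'c' != 'e' (stop)
LCS = "al" (length 2)


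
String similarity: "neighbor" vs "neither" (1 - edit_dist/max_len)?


Word 1: "neighbor" (length 8)
Word 2: "neither" (length 7)
One optimal edit sequence:
  1. keep 'n'
  2. keep 'e'
  3. keep 'i'
  4. substitute 'g' -> 't'  (+1)
  5. keep 'h'
  6. delete 'b'  (+1)
  7. substitute 'o' -> 'e'  (+1)
  8. keep 'r'
Edit distance = 3
Max length = max(8, 7) = 8
Similarity = 1 - 3/8
= 0.6250


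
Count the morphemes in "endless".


Word: "endless"
Morphemes: end / -less
Each morpheme carries meaning
= 2 morphemes


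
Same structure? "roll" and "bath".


Pattern of "roll": [0, 1, 2, 2]
Pattern of "bath": [0, 1, 2, 3]
Patterns do not match
Same pattern = No
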